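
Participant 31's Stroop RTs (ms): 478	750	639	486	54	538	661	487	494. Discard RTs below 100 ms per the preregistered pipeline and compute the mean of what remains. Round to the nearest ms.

Excluded: 54
Retained (n=8): Σ = 4533
Mean = 4533/8 = 566.6250

567 ms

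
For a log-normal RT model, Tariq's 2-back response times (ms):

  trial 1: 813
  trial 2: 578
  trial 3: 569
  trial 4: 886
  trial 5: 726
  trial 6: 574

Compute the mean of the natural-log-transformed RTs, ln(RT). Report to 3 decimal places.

6.522

ln(RT): 6.7007, 6.3596, 6.3439, 6.7867, 6.5876, 6.3526
Σ ln(RT) = 39.1311
Mean = 39.1311/6 = 6.52185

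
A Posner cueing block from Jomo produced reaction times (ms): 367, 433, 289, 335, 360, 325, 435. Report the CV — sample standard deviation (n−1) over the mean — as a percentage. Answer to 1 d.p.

15.0%

n = 7, Σ = 2544, M = 363.4286
Σ(x−M)² = 17811.714; s = √(17811.714/6) = 54.4850
CV = 54.4850 / 363.4286 = 0.14992 = 14.992%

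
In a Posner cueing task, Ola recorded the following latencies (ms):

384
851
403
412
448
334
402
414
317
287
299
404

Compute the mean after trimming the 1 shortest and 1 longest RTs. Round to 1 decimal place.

Sorted: 287, 299, 317, 334, 384, 402, 403, 404, 412, 414, 448, 851
Drop lowest 1 (287) and highest 1 (851)
Remaining (n=10): Σ = 3817, mean = 3817/10 = 381.700

381.7 ms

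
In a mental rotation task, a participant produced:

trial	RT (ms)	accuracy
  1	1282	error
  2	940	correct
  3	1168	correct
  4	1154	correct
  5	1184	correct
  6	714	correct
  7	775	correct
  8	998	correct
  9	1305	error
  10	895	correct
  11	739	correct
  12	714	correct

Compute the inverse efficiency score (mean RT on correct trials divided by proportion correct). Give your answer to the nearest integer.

Correct trials (n=10): 940, 1168, 1154, 1184, 714, 775, 998, 895, 739, 714
Mean correct RT = 9281/10 = 928.1000 ms
Proportion correct = 10/12
IES = 928.1000 / (10/12) = 1113.720 ms

1114 ms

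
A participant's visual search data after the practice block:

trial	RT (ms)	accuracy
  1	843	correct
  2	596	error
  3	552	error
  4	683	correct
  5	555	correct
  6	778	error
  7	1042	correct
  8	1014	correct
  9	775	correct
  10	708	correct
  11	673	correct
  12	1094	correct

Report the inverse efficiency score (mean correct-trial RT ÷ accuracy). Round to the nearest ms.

Correct trials (n=9): 843, 683, 555, 1042, 1014, 775, 708, 673, 1094
Mean correct RT = 7387/9 = 820.7778 ms
Proportion correct = 9/12
IES = 820.7778 / (9/12) = 1094.370 ms

1094 ms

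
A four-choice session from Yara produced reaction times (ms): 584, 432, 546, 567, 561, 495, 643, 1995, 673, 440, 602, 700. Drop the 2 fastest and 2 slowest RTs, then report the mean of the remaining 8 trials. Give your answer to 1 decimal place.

Sorted: 432, 440, 495, 546, 561, 567, 584, 602, 643, 673, 700, 1995
Drop lowest 2 (432, 440) and highest 2 (700, 1995)
Remaining (n=8): Σ = 4671, mean = 4671/8 = 583.875

583.9 ms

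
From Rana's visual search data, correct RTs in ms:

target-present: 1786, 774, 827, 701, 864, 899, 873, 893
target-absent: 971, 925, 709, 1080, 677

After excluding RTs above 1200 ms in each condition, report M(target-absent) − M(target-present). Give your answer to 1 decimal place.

target-present: exclude 1786
M(target-present) = 5831/7 = 833.000
M(target-absent) = 4362/5 = 872.400
Difference = 872.400 − 833.000 = 39.400 ms

39.4 ms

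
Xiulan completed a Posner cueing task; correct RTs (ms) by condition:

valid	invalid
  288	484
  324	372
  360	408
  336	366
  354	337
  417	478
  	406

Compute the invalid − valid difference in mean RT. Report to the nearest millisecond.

M(valid) = 2079/6 = 346.500
M(invalid) = 2851/7 = 407.286
Difference = 407.286 − 346.500 = 60.786 ms

61 ms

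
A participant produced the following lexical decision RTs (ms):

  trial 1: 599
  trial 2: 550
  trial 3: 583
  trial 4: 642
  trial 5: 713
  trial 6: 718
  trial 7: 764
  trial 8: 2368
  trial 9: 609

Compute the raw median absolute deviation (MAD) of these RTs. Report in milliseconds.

Sorted: 550, 583, 599, 609, 642, 713, 718, 764, 2368 → median = 642
|x − 642|: 43, 92, 59, 0, 71, 76, 122, 1726, 33
Sorted deviations: 0, 33, 43, 59, 71, 76, 92, 122, 1726 → MAD = 71

71 ms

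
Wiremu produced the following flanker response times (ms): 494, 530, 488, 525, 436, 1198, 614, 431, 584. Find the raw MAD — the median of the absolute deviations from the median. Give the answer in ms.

Sorted: 431, 436, 488, 494, 525, 530, 584, 614, 1198 → median = 525
|x − 525|: 31, 5, 37, 0, 89, 673, 89, 94, 59
Sorted deviations: 0, 5, 31, 37, 59, 89, 89, 94, 673 → MAD = 59

59 ms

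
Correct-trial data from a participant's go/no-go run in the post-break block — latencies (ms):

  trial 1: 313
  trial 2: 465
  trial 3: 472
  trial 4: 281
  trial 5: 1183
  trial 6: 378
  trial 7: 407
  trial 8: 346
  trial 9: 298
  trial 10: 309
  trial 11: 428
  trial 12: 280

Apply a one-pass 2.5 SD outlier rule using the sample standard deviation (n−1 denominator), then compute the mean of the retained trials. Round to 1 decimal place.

361.5 ms

n = 12, ΣRT = 5160, M = 430.000
Σ(x−M)² = 670746.00; s = √(670746.00/11) = 246.935
Cutoffs: 430.000 ± 2.5·246.935 → [-187.3, 1047.3]
Outside: 1183 → excluded.
Retained (n=11): Σ = 3977, mean = 3977/11 = 361.545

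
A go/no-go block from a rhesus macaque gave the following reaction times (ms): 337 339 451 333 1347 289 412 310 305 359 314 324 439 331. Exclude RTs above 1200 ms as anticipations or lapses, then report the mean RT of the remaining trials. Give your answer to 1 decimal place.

Excluded: 1347
Retained (n=13): Σ = 4543
Mean = 4543/13 = 349.4615

349.5 ms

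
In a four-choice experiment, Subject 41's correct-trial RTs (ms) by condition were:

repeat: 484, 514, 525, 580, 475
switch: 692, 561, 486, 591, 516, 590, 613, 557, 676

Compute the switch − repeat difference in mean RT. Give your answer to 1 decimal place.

M(repeat) = 2578/5 = 515.600
M(switch) = 5282/9 = 586.889
Difference = 586.889 − 515.600 = 71.289 ms

71.3 ms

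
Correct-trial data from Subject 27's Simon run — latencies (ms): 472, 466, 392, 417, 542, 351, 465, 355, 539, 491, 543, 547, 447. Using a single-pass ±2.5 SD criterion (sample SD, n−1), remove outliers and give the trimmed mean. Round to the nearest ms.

464 ms

n = 13, ΣRT = 6027, M = 463.615
Σ(x−M)² = 57967.08; s = √(57967.08/12) = 69.502
Cutoffs: 463.615 ± 2.5·69.502 → [289.9, 637.4]
No RTs fall outside the cutoffs; all 13 retained. Mean = 6027/13 = 463.615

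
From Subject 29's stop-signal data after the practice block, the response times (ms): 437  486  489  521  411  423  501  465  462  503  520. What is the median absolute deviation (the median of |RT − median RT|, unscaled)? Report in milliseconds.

Sorted: 411, 423, 437, 462, 465, 486, 489, 501, 503, 520, 521 → median = 486
|x − 486|: 49, 0, 3, 35, 75, 63, 15, 21, 24, 17, 34
Sorted deviations: 0, 3, 15, 17, 21, 24, 34, 35, 49, 63, 75 → MAD = 24

24 ms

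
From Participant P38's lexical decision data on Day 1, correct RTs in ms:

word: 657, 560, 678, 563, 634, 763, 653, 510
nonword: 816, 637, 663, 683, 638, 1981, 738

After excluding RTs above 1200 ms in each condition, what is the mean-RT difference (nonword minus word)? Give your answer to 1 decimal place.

nonword: exclude 1981
M(word) = 5018/8 = 627.250
M(nonword) = 4175/6 = 695.833
Difference = 695.833 − 627.250 = 68.583 ms

68.6 ms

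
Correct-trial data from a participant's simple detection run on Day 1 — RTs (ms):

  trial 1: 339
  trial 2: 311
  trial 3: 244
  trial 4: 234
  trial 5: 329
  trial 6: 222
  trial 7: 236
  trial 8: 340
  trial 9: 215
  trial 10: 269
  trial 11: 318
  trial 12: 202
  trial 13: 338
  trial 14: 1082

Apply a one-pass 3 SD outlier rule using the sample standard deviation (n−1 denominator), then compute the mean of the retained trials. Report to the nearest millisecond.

277 ms

n = 14, ΣRT = 4679, M = 334.214
Σ(x−M)² = 636448.36; s = √(636448.36/13) = 221.264
Cutoffs: 334.214 ± 3·221.264 → [-329.6, 998.0]
Outside: 1082 → excluded.
Retained (n=13): Σ = 3597, mean = 3597/13 = 276.692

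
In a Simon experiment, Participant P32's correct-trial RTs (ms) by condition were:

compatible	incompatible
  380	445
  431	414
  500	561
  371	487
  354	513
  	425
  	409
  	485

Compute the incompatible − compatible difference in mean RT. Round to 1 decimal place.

M(compatible) = 2036/5 = 407.200
M(incompatible) = 3739/8 = 467.375
Difference = 467.375 − 407.200 = 60.175 ms

60.2 ms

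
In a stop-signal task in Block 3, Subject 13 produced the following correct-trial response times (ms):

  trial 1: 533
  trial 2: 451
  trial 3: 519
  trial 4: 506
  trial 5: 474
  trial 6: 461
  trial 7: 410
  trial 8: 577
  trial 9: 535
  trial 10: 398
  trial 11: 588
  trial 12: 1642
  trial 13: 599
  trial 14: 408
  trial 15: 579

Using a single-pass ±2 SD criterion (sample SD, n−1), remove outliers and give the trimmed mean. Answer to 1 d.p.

n = 15, ΣRT = 8680, M = 578.667
Σ(x−M)² = 1275329.33; s = √(1275329.33/14) = 301.819
Cutoffs: 578.667 ± 2·301.819 → [-25.0, 1182.3]
Outside: 1642 → excluded.
Retained (n=14): Σ = 7038, mean = 7038/14 = 502.714

502.7 ms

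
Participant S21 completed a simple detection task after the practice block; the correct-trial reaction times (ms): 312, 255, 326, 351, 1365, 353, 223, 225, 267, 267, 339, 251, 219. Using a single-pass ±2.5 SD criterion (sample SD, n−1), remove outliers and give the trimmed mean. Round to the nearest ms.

282 ms

n = 13, ΣRT = 4753, M = 365.615
Σ(x−M)² = 1110725.08; s = √(1110725.08/12) = 304.237
Cutoffs: 365.615 ± 2.5·304.237 → [-395.0, 1126.2]
Outside: 1365 → excluded.
Retained (n=12): Σ = 3388, mean = 3388/12 = 282.333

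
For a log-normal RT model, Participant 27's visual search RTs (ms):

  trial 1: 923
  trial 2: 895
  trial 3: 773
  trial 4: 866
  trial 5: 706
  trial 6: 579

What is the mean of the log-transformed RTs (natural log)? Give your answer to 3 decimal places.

ln(RT): 6.8276, 6.7968, 6.6503, 6.7639, 6.5596, 6.3613
Σ ln(RT) = 39.9595
Mean = 39.9595/6 = 6.65992

6.660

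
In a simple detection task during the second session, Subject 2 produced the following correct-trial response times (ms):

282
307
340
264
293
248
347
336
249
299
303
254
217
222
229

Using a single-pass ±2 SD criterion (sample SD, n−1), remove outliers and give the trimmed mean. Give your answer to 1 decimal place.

279.3 ms

n = 15, ΣRT = 4190, M = 279.333
Σ(x−M)² = 25861.33; s = √(25861.33/14) = 42.980
Cutoffs: 279.333 ± 2·42.980 → [193.4, 365.3]
No RTs fall outside the cutoffs; all 15 retained. Mean = 4190/15 = 279.333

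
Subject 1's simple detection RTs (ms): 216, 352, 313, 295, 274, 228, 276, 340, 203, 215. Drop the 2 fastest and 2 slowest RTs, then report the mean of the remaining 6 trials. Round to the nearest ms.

267 ms

Sorted: 203, 215, 216, 228, 274, 276, 295, 313, 340, 352
Drop lowest 2 (203, 215) and highest 2 (340, 352)
Remaining (n=6): Σ = 1602, mean = 1602/6 = 267.000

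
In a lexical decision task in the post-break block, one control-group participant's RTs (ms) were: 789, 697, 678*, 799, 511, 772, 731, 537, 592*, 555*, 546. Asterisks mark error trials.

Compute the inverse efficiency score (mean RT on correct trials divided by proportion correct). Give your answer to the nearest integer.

925 ms

Correct trials (n=8): 789, 697, 799, 511, 772, 731, 537, 546
Mean correct RT = 5382/8 = 672.7500 ms
Proportion correct = 8/11
IES = 672.7500 / (8/11) = 925.031 ms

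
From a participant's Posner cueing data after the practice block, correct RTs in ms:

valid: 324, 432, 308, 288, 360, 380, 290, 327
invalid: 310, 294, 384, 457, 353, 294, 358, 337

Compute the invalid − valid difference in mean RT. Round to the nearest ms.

M(valid) = 2709/8 = 338.625
M(invalid) = 2787/8 = 348.375
Difference = 348.375 − 338.625 = 9.750 ms

10 ms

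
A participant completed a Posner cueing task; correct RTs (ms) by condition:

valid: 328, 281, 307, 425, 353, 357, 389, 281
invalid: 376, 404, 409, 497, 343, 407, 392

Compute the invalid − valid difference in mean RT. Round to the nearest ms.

M(valid) = 2721/8 = 340.125
M(invalid) = 2828/7 = 404.000
Difference = 404.000 − 340.125 = 63.875 ms

64 ms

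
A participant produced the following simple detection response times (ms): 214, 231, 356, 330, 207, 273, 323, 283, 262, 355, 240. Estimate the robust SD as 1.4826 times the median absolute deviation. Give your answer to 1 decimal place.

Sorted: 207, 214, 231, 240, 262, 273, 283, 323, 330, 355, 356 → median = 273
|x − 273| sorted: 0, 10, 11, 33, 42, 50, 57, 59, 66, 82, 83 → MAD = 50
Robust SD ≈ 1.4826 × 50 = 74.130

74.1 ms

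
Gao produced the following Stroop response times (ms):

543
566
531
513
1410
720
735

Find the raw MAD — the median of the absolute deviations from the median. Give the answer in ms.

53 ms

Sorted: 513, 531, 543, 566, 720, 735, 1410 → median = 566
|x − 566|: 23, 0, 35, 53, 844, 154, 169
Sorted deviations: 0, 23, 35, 53, 154, 169, 844 → MAD = 53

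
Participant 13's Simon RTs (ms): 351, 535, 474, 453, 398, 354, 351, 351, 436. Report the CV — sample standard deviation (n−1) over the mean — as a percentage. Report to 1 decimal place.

16.3%

n = 9, Σ = 3703, M = 411.4444
Σ(x−M)² = 35950.222; s = √(35950.222/8) = 67.0356
CV = 67.0356 / 411.4444 = 0.16293 = 16.293%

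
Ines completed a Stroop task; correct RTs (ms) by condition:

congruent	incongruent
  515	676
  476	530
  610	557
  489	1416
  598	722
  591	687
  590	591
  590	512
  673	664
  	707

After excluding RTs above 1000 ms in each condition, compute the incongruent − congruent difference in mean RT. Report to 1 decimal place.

incongruent: exclude 1416
M(congruent) = 5132/9 = 570.222
M(incongruent) = 5646/9 = 627.333
Difference = 627.333 − 570.222 = 57.111 ms

57.1 ms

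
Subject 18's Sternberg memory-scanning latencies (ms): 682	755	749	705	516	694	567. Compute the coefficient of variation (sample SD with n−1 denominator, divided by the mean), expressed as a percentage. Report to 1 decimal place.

n = 7, Σ = 4668, M = 666.8571
Σ(x−M)² = 49666.857; s = √(49666.857/6) = 90.9825
CV = 90.9825 / 666.8571 = 0.13643 = 13.643%

13.6%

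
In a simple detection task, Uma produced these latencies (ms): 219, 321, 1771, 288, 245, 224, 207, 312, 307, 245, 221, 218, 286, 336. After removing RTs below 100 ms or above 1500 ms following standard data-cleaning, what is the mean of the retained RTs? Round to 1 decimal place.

Excluded: 1771
Retained (n=13): Σ = 3429
Mean = 3429/13 = 263.7692

263.8 ms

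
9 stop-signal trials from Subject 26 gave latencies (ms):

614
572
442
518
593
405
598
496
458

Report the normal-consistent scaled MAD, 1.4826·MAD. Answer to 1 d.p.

Sorted: 405, 442, 458, 496, 518, 572, 593, 598, 614 → median = 518
|x − 518| sorted: 0, 22, 54, 60, 75, 76, 80, 96, 113 → MAD = 75
Robust SD ≈ 1.4826 × 75 = 111.195

111.2 ms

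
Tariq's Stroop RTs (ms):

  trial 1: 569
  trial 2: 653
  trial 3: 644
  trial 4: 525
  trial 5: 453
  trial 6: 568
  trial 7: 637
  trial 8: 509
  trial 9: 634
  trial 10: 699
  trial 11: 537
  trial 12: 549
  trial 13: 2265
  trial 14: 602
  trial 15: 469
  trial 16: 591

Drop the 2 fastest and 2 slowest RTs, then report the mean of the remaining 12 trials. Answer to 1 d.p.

584.8 ms

Sorted: 453, 469, 509, 525, 537, 549, 568, 569, 591, 602, 634, 637, 644, 653, 699, 2265
Drop lowest 2 (453, 469) and highest 2 (699, 2265)
Remaining (n=12): Σ = 7018, mean = 7018/12 = 584.833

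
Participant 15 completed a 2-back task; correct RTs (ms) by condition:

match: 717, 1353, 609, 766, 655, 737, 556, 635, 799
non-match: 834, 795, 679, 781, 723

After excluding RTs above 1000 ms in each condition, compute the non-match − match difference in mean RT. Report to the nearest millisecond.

match: exclude 1353
M(match) = 5474/8 = 684.250
M(non-match) = 3812/5 = 762.400
Difference = 762.400 − 684.250 = 78.150 ms

78 ms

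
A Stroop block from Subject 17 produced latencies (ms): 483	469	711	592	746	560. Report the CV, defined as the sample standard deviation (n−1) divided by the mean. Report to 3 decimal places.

0.193

n = 6, Σ = 3561, M = 593.5000
Σ(x−M)² = 65897.500; s = √(65897.500/5) = 114.8020
CV = 114.8020 / 593.5000 = 0.19343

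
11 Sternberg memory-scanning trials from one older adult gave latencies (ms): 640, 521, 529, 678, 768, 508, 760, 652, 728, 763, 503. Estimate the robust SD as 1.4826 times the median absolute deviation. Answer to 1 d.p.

164.6 ms

Sorted: 503, 508, 521, 529, 640, 652, 678, 728, 760, 763, 768 → median = 652
|x − 652| sorted: 0, 12, 26, 76, 108, 111, 116, 123, 131, 144, 149 → MAD = 111
Robust SD ≈ 1.4826 × 111 = 164.569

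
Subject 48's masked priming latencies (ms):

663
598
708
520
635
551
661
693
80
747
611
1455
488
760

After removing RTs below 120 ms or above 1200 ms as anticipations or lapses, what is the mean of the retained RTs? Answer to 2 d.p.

Excluded: 80, 1455
Retained (n=12): Σ = 7635
Mean = 7635/12 = 636.2500

636.25 ms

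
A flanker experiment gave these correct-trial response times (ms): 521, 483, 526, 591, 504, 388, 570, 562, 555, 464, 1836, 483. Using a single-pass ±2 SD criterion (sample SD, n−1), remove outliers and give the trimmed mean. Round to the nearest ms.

n = 12, ΣRT = 7483, M = 623.583
Σ(x−M)² = 1637222.92; s = √(1637222.92/11) = 385.796
Cutoffs: 623.583 ± 2·385.796 → [-148.0, 1395.2]
Outside: 1836 → excluded.
Retained (n=11): Σ = 5647, mean = 5647/11 = 513.364

513 ms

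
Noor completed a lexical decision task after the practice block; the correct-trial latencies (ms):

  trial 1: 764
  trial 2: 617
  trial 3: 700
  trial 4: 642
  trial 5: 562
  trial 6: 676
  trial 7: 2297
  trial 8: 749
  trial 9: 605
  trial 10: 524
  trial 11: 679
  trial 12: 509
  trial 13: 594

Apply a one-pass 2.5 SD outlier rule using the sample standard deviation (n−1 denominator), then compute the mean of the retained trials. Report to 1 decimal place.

635.1 ms

n = 13, ΣRT = 9918, M = 762.923
Σ(x−M)² = 2623466.92; s = √(2623466.92/12) = 467.571
Cutoffs: 762.923 ± 2.5·467.571 → [-406.0, 1931.8]
Outside: 2297 → excluded.
Retained (n=12): Σ = 7621, mean = 7621/12 = 635.083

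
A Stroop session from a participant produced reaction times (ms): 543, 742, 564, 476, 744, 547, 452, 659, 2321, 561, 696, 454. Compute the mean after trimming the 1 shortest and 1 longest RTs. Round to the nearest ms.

Sorted: 452, 454, 476, 543, 547, 561, 564, 659, 696, 742, 744, 2321
Drop lowest 1 (452) and highest 1 (2321)
Remaining (n=10): Σ = 5986, mean = 5986/10 = 598.600

599 ms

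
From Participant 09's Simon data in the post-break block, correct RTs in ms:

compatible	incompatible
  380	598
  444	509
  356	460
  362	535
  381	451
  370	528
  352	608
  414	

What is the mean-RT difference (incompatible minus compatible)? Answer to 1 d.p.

144.6 ms

M(compatible) = 3059/8 = 382.375
M(incompatible) = 3689/7 = 527.000
Difference = 527.000 − 382.375 = 144.625 ms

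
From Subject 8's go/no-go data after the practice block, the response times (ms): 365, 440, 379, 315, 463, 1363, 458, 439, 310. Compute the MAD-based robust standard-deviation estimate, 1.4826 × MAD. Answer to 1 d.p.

Sorted: 310, 315, 365, 379, 439, 440, 458, 463, 1363 → median = 439
|x − 439| sorted: 0, 1, 19, 24, 60, 74, 124, 129, 924 → MAD = 60
Robust SD ≈ 1.4826 × 60 = 88.956

89.0 ms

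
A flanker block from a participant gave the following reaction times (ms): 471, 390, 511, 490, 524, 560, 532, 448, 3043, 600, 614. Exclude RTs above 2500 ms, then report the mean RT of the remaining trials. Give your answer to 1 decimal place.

514.0 ms

Excluded: 3043
Retained (n=10): Σ = 5140
Mean = 5140/10 = 514.0000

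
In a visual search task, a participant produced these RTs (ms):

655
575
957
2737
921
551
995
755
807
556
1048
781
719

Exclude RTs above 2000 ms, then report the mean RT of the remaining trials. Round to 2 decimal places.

Excluded: 2737
Retained (n=12): Σ = 9320
Mean = 9320/12 = 776.6667

776.67 ms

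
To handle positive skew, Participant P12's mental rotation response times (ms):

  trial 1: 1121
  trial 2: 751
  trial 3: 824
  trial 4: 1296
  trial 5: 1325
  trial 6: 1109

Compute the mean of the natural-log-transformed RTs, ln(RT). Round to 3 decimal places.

6.954

ln(RT): 7.0220, 6.6214, 6.7142, 7.1670, 7.1892, 7.0112
Σ ln(RT) = 41.7250
Mean = 41.7250/6 = 6.95416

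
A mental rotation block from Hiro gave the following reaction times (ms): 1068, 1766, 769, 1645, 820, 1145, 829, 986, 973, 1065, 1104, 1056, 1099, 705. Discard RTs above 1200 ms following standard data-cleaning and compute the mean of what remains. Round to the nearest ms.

Excluded: 1645, 1766
Retained (n=12): Σ = 11619
Mean = 11619/12 = 968.2500

968 ms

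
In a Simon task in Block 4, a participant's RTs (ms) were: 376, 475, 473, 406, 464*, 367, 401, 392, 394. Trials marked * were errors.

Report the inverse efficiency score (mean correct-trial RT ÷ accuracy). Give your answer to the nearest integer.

Correct trials (n=8): 376, 475, 473, 406, 367, 401, 392, 394
Mean correct RT = 3284/8 = 410.5000 ms
Proportion correct = 8/9
IES = 410.5000 / (8/9) = 461.812 ms

462 ms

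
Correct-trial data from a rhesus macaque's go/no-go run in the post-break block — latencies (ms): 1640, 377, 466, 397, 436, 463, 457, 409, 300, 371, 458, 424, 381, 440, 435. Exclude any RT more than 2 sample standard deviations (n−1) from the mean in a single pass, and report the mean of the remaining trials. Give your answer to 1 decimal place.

n = 15, ΣRT = 7454, M = 496.933
Σ(x−M)² = 1428114.93; s = √(1428114.93/14) = 319.387
Cutoffs: 496.933 ± 2·319.387 → [-141.8, 1135.7]
Outside: 1640 → excluded.
Retained (n=14): Σ = 5814, mean = 5814/14 = 415.286

415.3 ms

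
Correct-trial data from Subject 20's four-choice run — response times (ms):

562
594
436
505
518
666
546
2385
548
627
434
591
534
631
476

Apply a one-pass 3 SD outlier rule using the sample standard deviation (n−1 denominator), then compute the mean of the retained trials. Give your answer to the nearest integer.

n = 15, ΣRT = 10053, M = 670.200
Σ(x−M)² = 3215464.40; s = √(3215464.40/14) = 479.245
Cutoffs: 670.200 ± 3·479.245 → [-767.5, 2107.9]
Outside: 2385 → excluded.
Retained (n=14): Σ = 7668, mean = 7668/14 = 547.714

548 ms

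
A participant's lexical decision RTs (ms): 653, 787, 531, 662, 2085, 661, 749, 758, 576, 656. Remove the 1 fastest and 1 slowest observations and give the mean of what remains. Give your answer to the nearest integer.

688 ms

Sorted: 531, 576, 653, 656, 661, 662, 749, 758, 787, 2085
Drop lowest 1 (531) and highest 1 (2085)
Remaining (n=8): Σ = 5502, mean = 5502/8 = 687.750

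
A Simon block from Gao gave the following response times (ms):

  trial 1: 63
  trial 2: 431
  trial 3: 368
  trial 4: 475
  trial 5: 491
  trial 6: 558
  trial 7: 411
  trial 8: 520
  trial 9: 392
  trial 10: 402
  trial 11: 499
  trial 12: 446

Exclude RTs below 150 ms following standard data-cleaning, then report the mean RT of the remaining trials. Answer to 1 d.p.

Excluded: 63
Retained (n=11): Σ = 4993
Mean = 4993/11 = 453.9091

453.9 ms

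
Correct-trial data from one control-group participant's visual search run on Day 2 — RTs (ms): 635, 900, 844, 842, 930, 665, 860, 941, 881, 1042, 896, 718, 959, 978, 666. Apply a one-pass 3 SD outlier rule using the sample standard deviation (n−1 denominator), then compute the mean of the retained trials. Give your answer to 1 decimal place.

n = 15, ΣRT = 12757, M = 850.467
Σ(x−M)² = 217313.73; s = √(217313.73/14) = 124.589
Cutoffs: 850.467 ± 3·124.589 → [476.7, 1224.2]
No RTs fall outside the cutoffs; all 15 retained. Mean = 12757/15 = 850.467

850.5 ms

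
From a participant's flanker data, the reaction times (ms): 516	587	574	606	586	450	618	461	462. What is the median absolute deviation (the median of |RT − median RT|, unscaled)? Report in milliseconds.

Sorted: 450, 461, 462, 516, 574, 586, 587, 606, 618 → median = 574
|x − 574|: 58, 13, 0, 32, 12, 124, 44, 113, 112
Sorted deviations: 0, 12, 13, 32, 44, 58, 112, 113, 124 → MAD = 44

44 ms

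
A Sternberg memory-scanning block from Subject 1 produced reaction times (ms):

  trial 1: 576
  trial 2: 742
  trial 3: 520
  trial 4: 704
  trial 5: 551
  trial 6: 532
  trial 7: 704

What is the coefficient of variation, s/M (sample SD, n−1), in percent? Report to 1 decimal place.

15.3%

n = 7, Σ = 4329, M = 618.4286
Σ(x−M)² = 53419.714; s = √(53419.714/6) = 94.3572
CV = 94.3572 / 618.4286 = 0.15258 = 15.258%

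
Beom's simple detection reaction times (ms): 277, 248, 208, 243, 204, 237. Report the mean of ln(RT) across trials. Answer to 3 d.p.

5.459

ln(RT): 5.6240, 5.5134, 5.3375, 5.4931, 5.3181, 5.4681
Σ ln(RT) = 32.7542
Mean = 32.7542/6 = 5.45904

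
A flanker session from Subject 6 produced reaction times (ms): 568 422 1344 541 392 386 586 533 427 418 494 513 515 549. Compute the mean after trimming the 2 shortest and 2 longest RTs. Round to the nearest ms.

498 ms

Sorted: 386, 392, 418, 422, 427, 494, 513, 515, 533, 541, 549, 568, 586, 1344
Drop lowest 2 (386, 392) and highest 2 (586, 1344)
Remaining (n=10): Σ = 4980, mean = 4980/10 = 498.000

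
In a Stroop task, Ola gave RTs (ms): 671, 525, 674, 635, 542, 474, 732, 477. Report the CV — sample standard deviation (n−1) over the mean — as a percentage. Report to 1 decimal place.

n = 8, Σ = 4730, M = 591.2500
Σ(x−M)² = 68547.500; s = √(68547.500/7) = 98.9571
CV = 98.9571 / 591.2500 = 0.16737 = 16.737%

16.7%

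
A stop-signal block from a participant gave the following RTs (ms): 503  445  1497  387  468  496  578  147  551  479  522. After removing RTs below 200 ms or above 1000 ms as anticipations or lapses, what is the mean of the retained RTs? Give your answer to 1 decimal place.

492.1 ms

Excluded: 147, 1497
Retained (n=9): Σ = 4429
Mean = 4429/9 = 492.1111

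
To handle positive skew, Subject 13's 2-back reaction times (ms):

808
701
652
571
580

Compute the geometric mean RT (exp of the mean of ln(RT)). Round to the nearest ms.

ln(RT): 6.6946, 6.5525, 6.4800, 6.3474, 6.3630
Mean ln(RT) = 32.4375/5 = 6.48751
Geometric mean = exp(6.48751) = 656.88 ms

657 ms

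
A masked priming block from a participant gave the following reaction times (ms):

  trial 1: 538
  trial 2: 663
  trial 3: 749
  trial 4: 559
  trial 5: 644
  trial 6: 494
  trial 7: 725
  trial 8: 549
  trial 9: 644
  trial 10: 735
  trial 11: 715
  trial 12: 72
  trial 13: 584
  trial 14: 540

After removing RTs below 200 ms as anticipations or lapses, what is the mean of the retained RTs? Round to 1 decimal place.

Excluded: 72
Retained (n=13): Σ = 8139
Mean = 8139/13 = 626.0769

626.1 ms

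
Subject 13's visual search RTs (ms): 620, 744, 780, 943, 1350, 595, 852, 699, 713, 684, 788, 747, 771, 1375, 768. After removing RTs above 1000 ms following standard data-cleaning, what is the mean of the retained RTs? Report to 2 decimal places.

Excluded: 1350, 1375
Retained (n=13): Σ = 9704
Mean = 9704/13 = 746.4615

746.46 ms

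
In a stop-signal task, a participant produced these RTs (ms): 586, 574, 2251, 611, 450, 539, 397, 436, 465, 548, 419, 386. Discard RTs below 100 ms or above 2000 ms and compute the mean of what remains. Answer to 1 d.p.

Excluded: 2251
Retained (n=11): Σ = 5411
Mean = 5411/11 = 491.9091

491.9 ms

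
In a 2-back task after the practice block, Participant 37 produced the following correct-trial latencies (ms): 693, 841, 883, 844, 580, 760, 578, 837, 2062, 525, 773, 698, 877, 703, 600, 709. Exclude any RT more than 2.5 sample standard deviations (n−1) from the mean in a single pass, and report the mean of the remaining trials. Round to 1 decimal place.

n = 16, ΣRT = 12963, M = 810.188
Σ(x−M)² = 1863968.44; s = √(1863968.44/15) = 352.512
Cutoffs: 810.188 ± 2.5·352.512 → [-71.1, 1691.5]
Outside: 2062 → excluded.
Retained (n=15): Σ = 10901, mean = 10901/15 = 726.733

726.7 ms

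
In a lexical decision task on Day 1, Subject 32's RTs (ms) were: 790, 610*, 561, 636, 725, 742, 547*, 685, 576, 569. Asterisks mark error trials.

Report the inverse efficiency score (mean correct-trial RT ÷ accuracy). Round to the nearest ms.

826 ms

Correct trials (n=8): 790, 561, 636, 725, 742, 685, 576, 569
Mean correct RT = 5284/8 = 660.5000 ms
Proportion correct = 8/10
IES = 660.5000 / (8/10) = 825.625 ms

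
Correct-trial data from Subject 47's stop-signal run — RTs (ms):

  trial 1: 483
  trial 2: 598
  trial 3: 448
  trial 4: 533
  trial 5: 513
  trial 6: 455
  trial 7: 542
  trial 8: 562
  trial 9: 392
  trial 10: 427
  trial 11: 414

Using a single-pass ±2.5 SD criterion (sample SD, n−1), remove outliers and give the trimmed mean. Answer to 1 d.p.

487.9 ms

n = 11, ΣRT = 5367, M = 487.909
Σ(x−M)² = 44268.91; s = √(44268.91/10) = 66.535
Cutoffs: 487.909 ± 2.5·66.535 → [321.6, 654.2]
No RTs fall outside the cutoffs; all 11 retained. Mean = 5367/11 = 487.909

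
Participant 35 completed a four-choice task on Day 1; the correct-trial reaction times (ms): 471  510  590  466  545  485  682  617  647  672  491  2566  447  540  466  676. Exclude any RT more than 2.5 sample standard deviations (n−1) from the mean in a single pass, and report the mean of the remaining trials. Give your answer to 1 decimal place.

n = 16, ΣRT = 10871, M = 679.438
Σ(x−M)² = 3900265.94; s = √(3900265.94/15) = 509.919
Cutoffs: 679.438 ± 2.5·509.919 → [-595.4, 1954.2]
Outside: 2566 → excluded.
Retained (n=15): Σ = 8305, mean = 8305/15 = 553.667

553.7 ms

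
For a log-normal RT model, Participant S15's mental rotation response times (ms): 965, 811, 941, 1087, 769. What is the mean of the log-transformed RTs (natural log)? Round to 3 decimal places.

ln(RT): 6.8721, 6.6983, 6.8469, 6.9912, 6.6451
Σ ln(RT) = 34.0536
Mean = 34.0536/5 = 6.81072

6.811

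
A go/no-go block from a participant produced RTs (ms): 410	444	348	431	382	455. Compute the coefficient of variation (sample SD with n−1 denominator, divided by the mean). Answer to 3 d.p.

n = 6, Σ = 2470, M = 411.6667
Σ(x−M)² = 8233.333; s = √(8233.333/5) = 40.5791
CV = 40.5791 / 411.6667 = 0.09857

0.099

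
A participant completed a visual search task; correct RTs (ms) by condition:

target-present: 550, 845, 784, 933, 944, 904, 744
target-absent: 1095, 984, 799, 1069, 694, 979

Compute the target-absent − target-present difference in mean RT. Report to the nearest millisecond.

M(target-present) = 5704/7 = 814.857
M(target-absent) = 5620/6 = 936.667
Difference = 936.667 − 814.857 = 121.810 ms

122 ms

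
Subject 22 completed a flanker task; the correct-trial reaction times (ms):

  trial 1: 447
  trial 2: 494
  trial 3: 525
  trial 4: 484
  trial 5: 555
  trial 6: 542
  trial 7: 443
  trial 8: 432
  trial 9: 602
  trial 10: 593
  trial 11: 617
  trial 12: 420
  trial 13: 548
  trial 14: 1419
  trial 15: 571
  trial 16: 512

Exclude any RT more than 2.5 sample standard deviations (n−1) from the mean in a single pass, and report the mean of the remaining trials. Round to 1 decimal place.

519.0 ms

n = 16, ΣRT = 9204, M = 575.250
Σ(x−M)² = 816979.00; s = √(816979.00/15) = 233.378
Cutoffs: 575.250 ± 2.5·233.378 → [-8.2, 1158.7]
Outside: 1419 → excluded.
Retained (n=15): Σ = 7785, mean = 7785/15 = 519.000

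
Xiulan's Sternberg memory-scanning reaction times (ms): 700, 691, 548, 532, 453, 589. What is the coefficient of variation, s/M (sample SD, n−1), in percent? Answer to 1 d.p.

n = 6, Σ = 3513, M = 585.5000
Σ(x−M)² = 46077.500; s = √(46077.500/5) = 95.9974
CV = 95.9974 / 585.5000 = 0.16396 = 16.396%

16.4%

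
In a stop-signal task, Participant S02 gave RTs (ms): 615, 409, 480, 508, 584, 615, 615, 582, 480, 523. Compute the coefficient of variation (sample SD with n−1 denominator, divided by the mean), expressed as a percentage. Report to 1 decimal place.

n = 10, Σ = 5411, M = 541.1000
Σ(x−M)² = 46236.900; s = √(46236.900/9) = 71.6759
CV = 71.6759 / 541.1000 = 0.13246 = 13.246%

13.2%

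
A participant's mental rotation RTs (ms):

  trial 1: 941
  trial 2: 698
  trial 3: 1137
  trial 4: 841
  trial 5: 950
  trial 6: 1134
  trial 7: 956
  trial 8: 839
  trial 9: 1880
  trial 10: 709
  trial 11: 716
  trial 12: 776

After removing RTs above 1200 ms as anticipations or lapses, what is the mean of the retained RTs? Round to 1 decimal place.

Excluded: 1880
Retained (n=11): Σ = 9697
Mean = 9697/11 = 881.5455

881.5 ms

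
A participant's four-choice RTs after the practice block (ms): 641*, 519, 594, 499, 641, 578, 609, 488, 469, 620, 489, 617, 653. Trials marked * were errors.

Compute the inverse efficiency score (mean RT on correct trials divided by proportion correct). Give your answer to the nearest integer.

612 ms

Correct trials (n=12): 519, 594, 499, 641, 578, 609, 488, 469, 620, 489, 617, 653
Mean correct RT = 6776/12 = 564.6667 ms
Proportion correct = 12/13
IES = 564.6667 / (12/13) = 611.722 ms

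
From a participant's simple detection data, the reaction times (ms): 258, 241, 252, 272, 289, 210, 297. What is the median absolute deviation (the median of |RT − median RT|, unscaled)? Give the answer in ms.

Sorted: 210, 241, 252, 258, 272, 289, 297 → median = 258
|x − 258|: 0, 17, 6, 14, 31, 48, 39
Sorted deviations: 0, 6, 14, 17, 31, 39, 48 → MAD = 17

17 ms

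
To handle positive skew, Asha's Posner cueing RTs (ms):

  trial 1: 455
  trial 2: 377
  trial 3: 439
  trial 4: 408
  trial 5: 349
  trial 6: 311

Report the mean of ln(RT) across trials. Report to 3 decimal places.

5.957

ln(RT): 6.1203, 5.9322, 6.0845, 6.0113, 5.8551, 5.7398
Σ ln(RT) = 35.7432
Mean = 35.7432/6 = 5.95720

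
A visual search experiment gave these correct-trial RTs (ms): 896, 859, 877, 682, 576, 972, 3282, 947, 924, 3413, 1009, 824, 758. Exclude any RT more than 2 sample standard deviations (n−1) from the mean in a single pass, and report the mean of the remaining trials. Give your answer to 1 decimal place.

n = 13, ΣRT = 16019, M = 1232.231
Σ(x−M)² = 10754704.31; s = √(10754704.31/12) = 946.692
Cutoffs: 1232.231 ± 2·946.692 → [-661.2, 3125.6]
Outside: 3282, 3413 → excluded.
Retained (n=11): Σ = 9324, mean = 9324/11 = 847.636

847.6 ms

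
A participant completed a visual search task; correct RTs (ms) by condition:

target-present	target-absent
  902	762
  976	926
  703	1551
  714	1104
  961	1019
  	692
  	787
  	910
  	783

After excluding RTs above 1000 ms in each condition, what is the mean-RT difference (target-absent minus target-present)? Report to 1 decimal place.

target-absent: exclude 1551, 1104, 1019
M(target-present) = 4256/5 = 851.200
M(target-absent) = 4860/6 = 810.000
Difference = 810.000 − 851.200 = -41.200 ms

-41.2 ms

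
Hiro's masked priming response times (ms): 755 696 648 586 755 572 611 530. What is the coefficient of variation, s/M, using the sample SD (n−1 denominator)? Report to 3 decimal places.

n = 8, Σ = 5153, M = 644.1250
Σ(x−M)² = 49994.875; s = √(49994.875/7) = 84.5111
CV = 84.5111 / 644.1250 = 0.13120

0.131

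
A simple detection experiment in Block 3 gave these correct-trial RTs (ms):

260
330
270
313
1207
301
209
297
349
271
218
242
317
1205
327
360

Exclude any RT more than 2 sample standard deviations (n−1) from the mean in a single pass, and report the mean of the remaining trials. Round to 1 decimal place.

290.3 ms

n = 16, ΣRT = 6476, M = 404.750
Σ(x−M)² = 1495921.00; s = √(1495921.00/15) = 315.798
Cutoffs: 404.750 ± 2·315.798 → [-226.8, 1036.3]
Outside: 1205, 1207 → excluded.
Retained (n=14): Σ = 4064, mean = 4064/14 = 290.286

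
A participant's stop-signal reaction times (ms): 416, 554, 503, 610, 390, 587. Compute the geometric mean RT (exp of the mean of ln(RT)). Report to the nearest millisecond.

503 ms

ln(RT): 6.0307, 6.3172, 6.2206, 6.4135, 5.9661, 6.3750
Mean ln(RT) = 37.3231/6 = 6.22051
Geometric mean = exp(6.22051) = 502.96 ms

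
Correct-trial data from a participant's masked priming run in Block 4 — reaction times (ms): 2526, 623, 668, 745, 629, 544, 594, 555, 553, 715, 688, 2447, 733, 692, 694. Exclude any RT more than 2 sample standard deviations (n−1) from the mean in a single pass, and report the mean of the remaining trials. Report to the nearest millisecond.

649 ms

n = 15, ΣRT = 13406, M = 893.733
Σ(x−M)² = 5917078.93; s = √(5917078.93/14) = 650.114
Cutoffs: 893.733 ± 2·650.114 → [-406.5, 2194.0]
Outside: 2447, 2526 → excluded.
Retained (n=13): Σ = 8433, mean = 8433/13 = 648.692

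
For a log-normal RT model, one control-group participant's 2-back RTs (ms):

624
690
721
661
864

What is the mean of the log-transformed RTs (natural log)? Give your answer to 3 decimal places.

ln(RT): 6.4362, 6.5367, 6.5806, 6.4938, 6.7616
Σ ln(RT) = 32.8088
Mean = 32.8088/5 = 6.56176

6.562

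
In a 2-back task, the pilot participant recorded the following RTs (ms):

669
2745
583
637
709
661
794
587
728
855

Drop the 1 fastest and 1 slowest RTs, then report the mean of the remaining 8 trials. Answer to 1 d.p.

705.0 ms

Sorted: 583, 587, 637, 661, 669, 709, 728, 794, 855, 2745
Drop lowest 1 (583) and highest 1 (2745)
Remaining (n=8): Σ = 5640, mean = 5640/8 = 705.000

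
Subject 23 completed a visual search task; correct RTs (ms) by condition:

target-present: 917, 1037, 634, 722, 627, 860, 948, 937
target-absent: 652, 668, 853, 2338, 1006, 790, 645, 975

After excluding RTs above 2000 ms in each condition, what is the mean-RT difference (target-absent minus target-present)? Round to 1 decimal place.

-36.8 ms

target-absent: exclude 2338
M(target-present) = 6682/8 = 835.250
M(target-absent) = 5589/7 = 798.429
Difference = 798.429 − 835.250 = -36.821 ms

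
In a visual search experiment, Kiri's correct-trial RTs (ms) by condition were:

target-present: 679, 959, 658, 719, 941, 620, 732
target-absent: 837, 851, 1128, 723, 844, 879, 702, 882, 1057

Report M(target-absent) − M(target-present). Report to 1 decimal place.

M(target-present) = 5308/7 = 758.286
M(target-absent) = 7903/9 = 878.111
Difference = 878.111 − 758.286 = 119.825 ms

119.8 ms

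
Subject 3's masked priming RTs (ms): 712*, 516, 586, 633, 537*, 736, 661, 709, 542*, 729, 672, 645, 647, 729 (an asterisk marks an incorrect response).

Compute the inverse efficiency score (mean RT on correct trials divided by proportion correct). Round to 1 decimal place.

840.3 ms

Correct trials (n=11): 516, 586, 633, 736, 661, 709, 729, 672, 645, 647, 729
Mean correct RT = 7263/11 = 660.2727 ms
Proportion correct = 11/14
IES = 660.2727 / (11/14) = 840.347 ms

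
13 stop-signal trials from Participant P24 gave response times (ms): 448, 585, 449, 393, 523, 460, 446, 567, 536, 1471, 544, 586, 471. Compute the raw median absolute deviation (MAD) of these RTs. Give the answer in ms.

Sorted: 393, 446, 448, 449, 460, 471, 523, 536, 544, 567, 585, 586, 1471 → median = 523
|x − 523|: 75, 62, 74, 130, 0, 63, 77, 44, 13, 948, 21, 63, 52
Sorted deviations: 0, 13, 21, 44, 52, 62, 63, 63, 74, 75, 77, 130, 948 → MAD = 63

63 ms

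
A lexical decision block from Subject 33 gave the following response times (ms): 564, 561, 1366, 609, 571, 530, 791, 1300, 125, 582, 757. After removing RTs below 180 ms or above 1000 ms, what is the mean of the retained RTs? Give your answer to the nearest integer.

621 ms

Excluded: 125, 1300, 1366
Retained (n=8): Σ = 4965
Mean = 4965/8 = 620.6250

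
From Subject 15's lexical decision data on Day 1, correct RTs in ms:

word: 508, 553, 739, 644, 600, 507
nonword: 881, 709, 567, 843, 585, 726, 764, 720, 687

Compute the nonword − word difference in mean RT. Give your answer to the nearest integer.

M(word) = 3551/6 = 591.833
M(nonword) = 6482/9 = 720.222
Difference = 720.222 − 591.833 = 128.389 ms

128 ms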